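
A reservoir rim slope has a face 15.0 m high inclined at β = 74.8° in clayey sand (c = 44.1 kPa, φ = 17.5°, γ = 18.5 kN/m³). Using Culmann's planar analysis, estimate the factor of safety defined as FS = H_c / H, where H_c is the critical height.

H_c = (4c/γ) · sinβ cosφ / [1 − cos(β − φ)]
    = (4·44.1/18.5) · sin74.8°·cos17.5° / [1 − cos57.3°]
    = 9.535 · 0.9204 / 0.4598 = 19.09 m
FS = H_c / H = 19.09 / 15.0 = 1.273

FS = 1.27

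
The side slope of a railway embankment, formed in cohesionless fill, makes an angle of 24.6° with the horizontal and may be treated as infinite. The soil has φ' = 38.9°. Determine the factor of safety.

FS = 1.76

For a dry cohesionless infinite slope the factor of safety is FS = tanφ' / tanβ.
FS = tan38.9° / tan24.6° = 0.8069 / 0.4578 = 1.762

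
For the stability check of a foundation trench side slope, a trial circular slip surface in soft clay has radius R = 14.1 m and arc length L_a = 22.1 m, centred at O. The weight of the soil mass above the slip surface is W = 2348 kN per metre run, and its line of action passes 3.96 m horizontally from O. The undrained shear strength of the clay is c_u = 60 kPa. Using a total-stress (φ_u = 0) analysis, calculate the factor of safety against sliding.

Taking moments about the centre O, the resisting moment is provided by the undrained shear strength acting along the arc:
M_R = c_u·L_a·R = 60·22.10·14.1 = 18696.6 kN·m/m
M_D = W·d = 2348·3.96 = 9298.1 kN·m/m
FS = M_R / M_D = 18696.6 / 9298.1 = 2.011

FS = 2.01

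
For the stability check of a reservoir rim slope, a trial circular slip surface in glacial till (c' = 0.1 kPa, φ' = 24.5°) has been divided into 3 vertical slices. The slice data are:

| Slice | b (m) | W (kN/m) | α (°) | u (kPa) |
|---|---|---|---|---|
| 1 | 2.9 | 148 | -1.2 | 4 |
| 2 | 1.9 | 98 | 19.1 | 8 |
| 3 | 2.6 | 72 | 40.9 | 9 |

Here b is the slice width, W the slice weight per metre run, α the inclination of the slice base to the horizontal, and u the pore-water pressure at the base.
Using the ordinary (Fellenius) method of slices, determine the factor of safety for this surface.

FS = 1.43

Ordinary method of slices: FS = Σ[c'·Δl_i + (W_i cosα_i − u_i·Δl_i)·tanφ'] / Σ W_i sinα_i, with Δl_i = b_i / cosα_i.
Slice 1: Δl = 2.9/cos(-1.2°) = 2.901 m; N'_1 = 148·cos(-1.2°) − 4·2.901 = 136.4; c'Δl = 0.29; W sinα = -3.1
Slice 2: Δl = 1.9/cos19.1° = 2.011 m; N'_2 = 98·cos19.1° − 8·2.011 = 76.5; c'Δl = 0.20; W sinα = 32.1
Slice 3: Δl = 2.6/cos40.9° = 3.440 m; N'_3 = 72·cos40.9° − 9·3.440 = 23.5; c'Δl = 0.34; W sinα = 47.1
Σc'Δl = 0.8 kN/m; ΣN' = 236.3 kN/m; ΣW sinα = 76.1 kN/m
Resisting = 0.8 + 236.3·tan24.5° = 0.8 + 107.7 = 108.5 kN/m
FS = 108.5 / 76.1 = 1.426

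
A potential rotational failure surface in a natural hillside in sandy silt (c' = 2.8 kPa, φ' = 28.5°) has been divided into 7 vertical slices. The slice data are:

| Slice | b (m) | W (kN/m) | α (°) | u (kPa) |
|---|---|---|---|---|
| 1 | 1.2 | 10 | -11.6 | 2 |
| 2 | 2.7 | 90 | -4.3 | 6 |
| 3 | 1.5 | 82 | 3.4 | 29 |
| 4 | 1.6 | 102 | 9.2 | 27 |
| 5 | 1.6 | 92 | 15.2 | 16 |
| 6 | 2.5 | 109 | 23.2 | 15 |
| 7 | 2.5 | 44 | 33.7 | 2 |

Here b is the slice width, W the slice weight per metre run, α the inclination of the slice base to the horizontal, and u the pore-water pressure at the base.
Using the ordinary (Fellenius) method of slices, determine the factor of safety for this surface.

Ordinary method of slices: FS = Σ[c'·Δl_i + (W_i cosα_i − u_i·Δl_i)·tanφ'] / Σ W_i sinα_i, with Δl_i = b_i / cosα_i.
Slice 1: Δl = 1.2/cos(-11.6°) = 1.225 m; N'_1 = 10·cos(-11.6°) − 2·1.225 = 7.3; c'Δl = 3.43; W sinα = -2.0
Slice 2: Δl = 2.7/cos(-4.3°) = 2.708 m; N'_2 = 90·cos(-4.3°) − 6·2.708 = 73.5; c'Δl = 7.58; W sinα = -6.7
Slice 3: Δl = 1.5/cos3.4° = 1.503 m; N'_3 = 82·cos3.4° − 29·1.503 = 38.3; c'Δl = 4.21; W sinα = 4.9
Slice 4: Δl = 1.6/cos9.2° = 1.621 m; N'_4 = 102·cos9.2° − 27·1.621 = 56.9; c'Δl = 4.54; W sinα = 16.3
Slice 5: Δl = 1.6/cos15.2° = 1.658 m; N'_5 = 92·cos15.2° − 16·1.658 = 62.3; c'Δl = 4.64; W sinα = 24.1
Slice 6: Δl = 2.5/cos23.2° = 2.720 m; N'_6 = 109·cos23.2° − 15·2.720 = 59.4; c'Δl = 7.62; W sinα = 42.9
Slice 7: Δl = 2.5/cos33.7° = 3.005 m; N'_7 = 44·cos33.7° − 2·3.005 = 30.6; c'Δl = 8.41; W sinα = 24.4
Σc'Δl = 40.4 kN/m; ΣN' = 328.3 kN/m; ΣW sinα = 103.9 kN/m
Resisting = 40.4 + 328.3·tan28.5° = 40.4 + 178.2 = 218.7 kN/m
FS = 218.7 / 103.9 = 2.105

FS = 2.10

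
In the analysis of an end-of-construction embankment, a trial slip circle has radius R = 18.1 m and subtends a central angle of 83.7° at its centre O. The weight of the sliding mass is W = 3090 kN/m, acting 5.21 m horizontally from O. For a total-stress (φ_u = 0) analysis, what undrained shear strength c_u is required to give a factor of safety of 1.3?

FS = c_u·L_a·R / (W·d), so c_u = FS·W·d / (L_a·R).
Arc length L_a = R·θ = 18.1·(83.7°·π/180) = 18.1·1.4608 = 26.44 m
c_u = 1.3·3090·5.21 / (26.44·18.1) = 20928.6 / 478.59 = 43.73 kPa

c_u = 43.7 kPa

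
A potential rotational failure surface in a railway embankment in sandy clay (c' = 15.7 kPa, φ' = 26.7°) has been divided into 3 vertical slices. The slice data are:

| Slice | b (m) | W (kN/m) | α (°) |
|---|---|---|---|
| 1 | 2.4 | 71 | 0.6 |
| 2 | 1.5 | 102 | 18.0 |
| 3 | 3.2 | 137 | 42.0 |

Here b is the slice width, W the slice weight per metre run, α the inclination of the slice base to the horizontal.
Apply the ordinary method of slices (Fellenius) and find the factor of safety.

FS = 2.14

Ordinary method of slices: FS = Σ[c'·Δl_i + (W_i cosα_i)·tanφ'] / Σ W_i sinα_i, with Δl_i = b_i / cosα_i.
Slice 1: Δl = 2.4/cos0.6° = 2.400 m; N'_1 = 71·cos0.6° = 71.0; c'Δl = 37.68; W sinα = 0.7
Slice 2: Δl = 1.5/cos18.0° = 1.577 m; N'_2 = 102·cos18.0° = 97.0; c'Δl = 24.76; W sinα = 31.5
Slice 3: Δl = 3.2/cos42.0° = 4.306 m; N'_3 = 137·cos42.0° = 101.8; c'Δl = 67.60; W sinα = 91.7
Σc'Δl = 130.0 kN/m; ΣN' = 269.8 kN/m; ΣW sinα = 123.9 kN/m
Resisting = 130.0 + 269.8·tan26.7° = 130.0 + 135.7 = 265.8 kN/m
FS = 265.8 / 123.9 = 2.144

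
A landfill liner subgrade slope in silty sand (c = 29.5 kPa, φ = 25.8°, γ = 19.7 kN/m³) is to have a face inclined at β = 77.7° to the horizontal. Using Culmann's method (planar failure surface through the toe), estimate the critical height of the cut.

Culmann's analysis gives the critical failure plane at α_cr = (β + φ)/2 = (77.7 + 25.8)/2 = 51.8°, and the critical height
H_c = (4c/γ) · sinβ cosφ / [1 − cos(β − φ)]
    = (4·29.5/19.7) · sin77.7°·cos25.8° / [1 − cos(51.9°)]
    = 5.990 · 0.9770·0.9003 / [1 − 0.6170]
    = 5.990 · 0.8797 / 0.3830
    = 13.76 m

H_c = 13.76 m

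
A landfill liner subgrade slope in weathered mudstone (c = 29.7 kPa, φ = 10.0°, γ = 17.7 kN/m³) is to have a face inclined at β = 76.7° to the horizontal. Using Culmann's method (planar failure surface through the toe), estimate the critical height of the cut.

H_c = 10.64 m

Culmann's analysis gives the critical failure plane at α_cr = (β + φ)/2 = (76.7 + 10.0)/2 = 43.4°, and the critical height
H_c = (4c/γ) · sinβ cosφ / [1 − cos(β − φ)]
    = (4·29.7/17.7) · sin76.7°·cos10.0° / [1 − cos(66.7°)]
    = 6.712 · 0.9732·0.9848 / [1 − 0.3955]
    = 6.712 · 0.9584 / 0.6045
    = 10.64 m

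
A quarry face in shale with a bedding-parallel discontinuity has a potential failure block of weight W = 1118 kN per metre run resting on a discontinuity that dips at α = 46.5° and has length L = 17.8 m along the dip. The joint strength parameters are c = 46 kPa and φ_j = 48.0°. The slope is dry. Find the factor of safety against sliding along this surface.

FS = 2.06

Resolving the block weight along and normal to the plane and applying the Mohr–Coulomb strength on the joint:
N' = W cosα = 1118·cos46.5° = 769.6 kN/m
Driving force T = W sinα = 1118·sin46.5° = 811.0 kN/m
Resisting force R = c·L + N'·tanφ_j = 46·17.8 + 769.6·tan48.0° = 818.8 + 854.7 = 1673.5 kN/m
FS = R / T = 1673.5 / 811.0 = 2.064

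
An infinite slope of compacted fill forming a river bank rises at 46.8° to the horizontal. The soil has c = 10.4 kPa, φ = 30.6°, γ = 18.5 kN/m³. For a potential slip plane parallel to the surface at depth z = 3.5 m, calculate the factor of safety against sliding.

For an infinite slope with a slip plane parallel to the surface (no pore pressure): FS = [c + γz cos²β tanφ] / [γz sinβ cosβ].
γz = 18.5·3.5 = 64.75 kN/m²
Numerator = 10.4 + 64.75·cos²46.8°·tan30.6° = 10.4 + 64.75·0.4686·0.5914 = 28.344 kPa
Denominator = 64.75·sin46.8°·cos46.8° = 64.75·0.7290·0.6845 = 32.311 kPa
FS = 28.344 / 32.311 = 0.877

FS = 0.88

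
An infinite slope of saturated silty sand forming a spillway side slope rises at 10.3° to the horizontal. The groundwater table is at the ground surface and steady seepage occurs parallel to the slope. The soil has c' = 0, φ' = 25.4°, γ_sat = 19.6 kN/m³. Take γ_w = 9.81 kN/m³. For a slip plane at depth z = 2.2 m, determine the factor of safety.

FS = 1.31

With seepage parallel to the slope and the water table at the surface, the effective normal stress on the slip plane uses the buoyant unit weight γ' = γ_sat − γ_w while the driving shear stress uses γ_sat:
FS = [c' + γ' z cos²β tanφ'] / [γ_sat z sinβ cosβ]
(For c' = 0 this reduces to FS = (γ'/γ_sat)·tanφ'/tanβ.)
γ' = 19.6 − 9.81 = 9.79 kN/m³
Numerator = 0.0 + 9.79·2.2·cos²10.3°·tan25.4° = 0.0 + 9.79·2.2·0.9680·0.4748 = 9.900 kPa
Denominator = 19.6·2.2·sin10.3°·cos10.3° = 19.6·2.2·0.1788·0.9839 = 7.586 kPa
FS = 9.900 / 7.586 = 1.305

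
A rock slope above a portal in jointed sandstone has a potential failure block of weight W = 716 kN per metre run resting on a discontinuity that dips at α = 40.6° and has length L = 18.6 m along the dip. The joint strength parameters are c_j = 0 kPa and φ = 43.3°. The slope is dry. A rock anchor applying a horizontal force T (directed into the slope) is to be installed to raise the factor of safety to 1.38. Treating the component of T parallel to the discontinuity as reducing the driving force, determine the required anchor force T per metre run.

T = 79 kN/m

Resolving forces along and normal to the sliding plane, with the horizontal anchor force T adding T·sinα to the effective normal force and T·cosα acting up the plane against the driving force:
FS = [c_jL + (W cosα + T sinα) tanφ] / [W sinα − T cosα]
Without the anchor: N' = 543.6 kN/m, driving T_d = 466.0 kN/m, resisting R = 0·18.6 + 543.6·tan43.3° = 512.3 kN/m, FS = 1.10.
Setting FS = 1.38 and solving for T:
1.38·(466.0 − T cos40.6°) = 512.3 + T sin40.6°·tan43.3°
T·(sin40.6°·tan43.3° + 1.38·cos40.6°) = 1.38·466.0 − 512.3
T·(0.6508·0.9424 + 1.38·0.7593) = 643.0 − 512.3 = 130.7
T·1.6611 = 130.7
T = 78.7 kN/m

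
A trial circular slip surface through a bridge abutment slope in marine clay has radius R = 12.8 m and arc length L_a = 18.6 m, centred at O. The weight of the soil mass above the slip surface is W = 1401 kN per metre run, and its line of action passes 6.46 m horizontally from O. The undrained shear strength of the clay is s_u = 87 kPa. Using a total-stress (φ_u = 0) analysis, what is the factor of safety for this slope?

FS = 2.29

Taking moments about the centre O, the resisting moment is provided by the undrained shear strength acting along the arc:
M_R = s_u·L_a·R = 87·18.60·12.8 = 20713.0 kN·m/m
M_D = W·d = 1401·6.46 = 9050.5 kN·m/m
FS = M_R / M_D = 20713.0 / 9050.5 = 2.289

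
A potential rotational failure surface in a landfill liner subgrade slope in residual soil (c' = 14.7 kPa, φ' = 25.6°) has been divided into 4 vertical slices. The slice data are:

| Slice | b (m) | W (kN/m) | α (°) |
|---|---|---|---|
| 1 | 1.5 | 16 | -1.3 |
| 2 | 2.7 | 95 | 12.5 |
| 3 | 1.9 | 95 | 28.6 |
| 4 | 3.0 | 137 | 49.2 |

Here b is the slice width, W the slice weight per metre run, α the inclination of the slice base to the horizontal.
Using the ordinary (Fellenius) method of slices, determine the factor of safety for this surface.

Ordinary method of slices: FS = Σ[c'·Δl_i + (W_i cosα_i)·tanφ'] / Σ W_i sinα_i, with Δl_i = b_i / cosα_i.
Slice 1: Δl = 1.5/cos(-1.3°) = 1.500 m; N'_1 = 16·cos(-1.3°) = 16.0; c'Δl = 22.06; W sinα = -0.4
Slice 2: Δl = 2.7/cos12.5° = 2.766 m; N'_2 = 95·cos12.5° = 92.7; c'Δl = 40.65; W sinα = 20.6
Slice 3: Δl = 1.9/cos28.6° = 2.164 m; N'_3 = 95·cos28.6° = 83.4; c'Δl = 31.81; W sinα = 45.5
Slice 4: Δl = 3.0/cos49.2° = 4.591 m; N'_4 = 137·cos49.2° = 89.5; c'Δl = 67.49; W sinα = 103.7
Σc'Δl = 162.0 kN/m; ΣN' = 281.7 kN/m; ΣW sinα = 169.4 kN/m
Resisting = 162.0 + 281.7·tan25.6° = 162.0 + 135.0 = 297.0 kN/m
FS = 297.0 / 169.4 = 1.753

FS = 1.75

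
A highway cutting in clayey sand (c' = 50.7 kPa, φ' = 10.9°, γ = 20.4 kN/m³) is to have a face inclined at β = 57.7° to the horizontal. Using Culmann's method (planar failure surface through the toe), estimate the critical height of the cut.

Culmann's analysis gives the critical failure plane at α_cr = (β + φ')/2 = (57.7 + 10.9)/2 = 34.3°, and the critical height
H_c = (4c'/γ) · sinβ cosφ' / [1 − cos(β − φ')]
    = (4·50.7/20.4) · sin57.7°·cos10.9° / [1 − cos(46.8°)]
    = 9.941 · 0.8453·0.9820 / [1 − 0.6845]
    = 9.941 · 0.8300 / 0.3155
    = 26.16 m

H_c = 26.16 m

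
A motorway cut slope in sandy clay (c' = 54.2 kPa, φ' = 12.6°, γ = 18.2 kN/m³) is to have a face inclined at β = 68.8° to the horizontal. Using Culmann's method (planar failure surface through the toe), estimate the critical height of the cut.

H_c = 24.43 m

Culmann's analysis gives the critical failure plane at α_cr = (β + φ')/2 = (68.8 + 12.6)/2 = 40.7°, and the critical height
H_c = (4c'/γ) · sinβ cosφ' / [1 − cos(β − φ')]
    = (4·54.2/18.2) · sin68.8°·cos12.6° / [1 − cos(56.2°)]
    = 11.912 · 0.9323·0.9759 / [1 − 0.5563]
    = 11.912 · 0.9099 / 0.4437
    = 24.43 m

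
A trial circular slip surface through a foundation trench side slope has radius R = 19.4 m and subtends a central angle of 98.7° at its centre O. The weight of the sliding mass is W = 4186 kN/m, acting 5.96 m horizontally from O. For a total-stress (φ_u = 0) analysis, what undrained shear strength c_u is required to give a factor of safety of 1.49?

FS = c_u·L_a·R / (W·d), so c_u = FS·W·d / (L_a·R).
Arc length L_a = R·θ = 19.4·(98.7°·π/180) = 19.4·1.7226 = 33.42 m
c_u = 1.49·4186·5.96 / (33.42·19.4) = 37173.4 / 648.33 = 57.34 kPa

c_u = 57.3 kPa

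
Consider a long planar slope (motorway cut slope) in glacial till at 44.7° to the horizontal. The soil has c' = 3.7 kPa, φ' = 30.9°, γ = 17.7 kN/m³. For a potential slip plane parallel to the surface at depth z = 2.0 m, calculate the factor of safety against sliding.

FS = 0.81

For an infinite slope with a slip plane parallel to the surface (no pore pressure): FS = [c' + γz cos²β tanφ'] / [γz sinβ cosβ].
γz = 17.7·2.0 = 35.40 kN/m²
Numerator = 3.7 + 35.40·cos²44.7°·tan30.9° = 3.7 + 35.40·0.5052·0.5985 = 14.404 kPa
Denominator = 35.40·sin44.7°·cos44.7° = 35.40·0.7034·0.7108 = 17.699 kPa
FS = 14.404 / 17.699 = 0.814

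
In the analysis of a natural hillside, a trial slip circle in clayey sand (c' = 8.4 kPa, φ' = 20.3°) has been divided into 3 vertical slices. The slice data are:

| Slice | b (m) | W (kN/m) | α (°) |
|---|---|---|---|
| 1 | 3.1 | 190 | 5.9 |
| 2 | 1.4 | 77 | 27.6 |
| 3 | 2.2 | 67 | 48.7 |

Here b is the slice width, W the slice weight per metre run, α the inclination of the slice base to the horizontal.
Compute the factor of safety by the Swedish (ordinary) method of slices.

Ordinary method of slices: FS = Σ[c'·Δl_i + (W_i cosα_i)·tanφ'] / Σ W_i sinα_i, with Δl_i = b_i / cosα_i.
Slice 1: Δl = 3.1/cos5.9° = 3.117 m; N'_1 = 190·cos5.9° = 189.0; c'Δl = 26.18; W sinα = 19.5
Slice 2: Δl = 1.4/cos27.6° = 1.580 m; N'_2 = 77·cos27.6° = 68.2; c'Δl = 13.27; W sinα = 35.7
Slice 3: Δl = 2.2/cos48.7° = 3.333 m; N'_3 = 67·cos48.7° = 44.2; c'Δl = 28.00; W sinα = 50.3
Σc'Δl = 67.4 kN/m; ΣN' = 301.5 kN/m; ΣW sinα = 105.5 kN/m
Resisting = 67.4 + 301.5·tan20.3° = 67.4 + 111.5 = 179.0 kN/m
FS = 179.0 / 105.5 = 1.696

FS = 1.70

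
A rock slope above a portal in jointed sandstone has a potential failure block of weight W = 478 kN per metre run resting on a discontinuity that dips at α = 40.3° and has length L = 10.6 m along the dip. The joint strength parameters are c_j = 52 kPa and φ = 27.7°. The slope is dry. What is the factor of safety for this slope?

Resolving the block weight along and normal to the plane and applying the Mohr–Coulomb strength on the joint:
N' = W cosα = 478·cos40.3° = 364.6 kN/m
Driving force T = W sinα = 478·sin40.3° = 309.2 kN/m
Resisting force R = c_j·L + N'·tanφ = 52·10.6 + 364.6·tan27.7° = 551.2 + 191.4 = 742.6 kN/m
FS = R / T = 742.6 / 309.2 = 2.402

FS = 2.40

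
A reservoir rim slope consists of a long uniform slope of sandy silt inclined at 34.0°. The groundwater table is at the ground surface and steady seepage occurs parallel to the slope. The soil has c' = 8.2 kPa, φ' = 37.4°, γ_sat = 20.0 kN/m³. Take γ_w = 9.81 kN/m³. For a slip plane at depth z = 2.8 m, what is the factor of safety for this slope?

FS = 0.89

With seepage parallel to the slope and the water table at the surface, the effective normal stress on the slip plane uses the buoyant unit weight γ' = γ_sat − γ_w while the driving shear stress uses γ_sat:
FS = [c' + γ' z cos²β tanφ'] / [γ_sat z sinβ cosβ]
γ' = 20.0 − 9.81 = 10.19 kN/m³
Numerator = 8.2 + 10.19·2.8·cos²34.0°·tan37.4° = 8.2 + 10.19·2.8·0.6873·0.7646 = 23.193 kPa
Denominator = 20.0·2.8·sin34.0°·cos34.0° = 20.0·2.8·0.5592·0.8290 = 25.961 kPa
FS = 23.193 / 25.961 = 0.893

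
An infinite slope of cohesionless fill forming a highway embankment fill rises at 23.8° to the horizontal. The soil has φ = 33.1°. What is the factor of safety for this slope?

FS = 1.48

For a dry cohesionless infinite slope the factor of safety is FS = tanφ / tanβ.
FS = tan33.1° / tan23.8° = 0.6519 / 0.4411 = 1.478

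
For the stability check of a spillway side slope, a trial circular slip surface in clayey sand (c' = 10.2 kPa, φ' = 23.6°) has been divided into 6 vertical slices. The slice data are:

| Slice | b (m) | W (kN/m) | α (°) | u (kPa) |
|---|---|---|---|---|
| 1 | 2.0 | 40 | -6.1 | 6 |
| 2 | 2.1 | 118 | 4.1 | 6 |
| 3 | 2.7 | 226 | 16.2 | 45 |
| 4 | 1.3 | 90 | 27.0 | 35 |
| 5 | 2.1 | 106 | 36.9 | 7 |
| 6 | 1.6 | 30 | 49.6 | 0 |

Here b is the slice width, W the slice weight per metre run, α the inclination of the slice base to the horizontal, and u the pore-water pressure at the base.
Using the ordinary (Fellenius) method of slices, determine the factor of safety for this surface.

Ordinary method of slices: FS = Σ[c'·Δl_i + (W_i cosα_i − u_i·Δl_i)·tanφ'] / Σ W_i sinα_i, with Δl_i = b_i / cosα_i.
Slice 1: Δl = 2.0/cos(-6.1°) = 2.011 m; N'_1 = 40·cos(-6.1°) − 6·2.011 = 27.7; c'Δl = 20.52; W sinα = -4.3
Slice 2: Δl = 2.1/cos4.1° = 2.105 m; N'_2 = 118·cos4.1° − 6·2.105 = 105.1; c'Δl = 21.47; W sinα = 8.4
Slice 3: Δl = 2.7/cos16.2° = 2.812 m; N'_3 = 226·cos16.2° − 45·2.812 = 90.5; c'Δl = 28.68; W sinα = 63.1
Slice 4: Δl = 1.3/cos27.0° = 1.459 m; N'_4 = 90·cos27.0° − 35·1.459 = 29.1; c'Δl = 14.88; W sinα = 40.9
Slice 5: Δl = 2.1/cos36.9° = 2.626 m; N'_5 = 106·cos36.9° − 7·2.626 = 66.4; c'Δl = 26.79; W sinα = 63.6
Slice 6: Δl = 1.6/cos49.6° = 2.469 m; N'_6 = 30·cos49.6° − 0·2.469 = 19.4; c'Δl = 25.18; W sinα = 22.8
Σc'Δl = 137.5 kN/m; ΣN' = 338.2 kN/m; ΣW sinα = 194.6 kN/m
Resisting = 137.5 + 338.2·tan23.6° = 137.5 + 147.8 = 285.3 kN/m
FS = 285.3 / 194.6 = 1.466

FS = 1.47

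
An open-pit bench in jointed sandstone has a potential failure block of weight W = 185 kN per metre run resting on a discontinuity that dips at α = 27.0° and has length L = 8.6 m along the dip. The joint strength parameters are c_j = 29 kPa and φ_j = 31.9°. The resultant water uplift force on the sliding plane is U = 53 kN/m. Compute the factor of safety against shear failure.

FS = 3.80

Resolving the block weight along and normal to the plane and applying the Mohr–Coulomb strength on the joint:
N' = W cosα − U = 185·cos27.0° − 53 = 111.8 kN/m
Driving force T = W sinα = 185·sin27.0° = 84.0 kN/m
Resisting force R = c_j·L + N'·tanφ_j = 29·8.6 + 111.8·tan31.9° = 249.4 + 69.6 = 319.0 kN/m
FS = R / T = 319.0 / 84.0 = 3.798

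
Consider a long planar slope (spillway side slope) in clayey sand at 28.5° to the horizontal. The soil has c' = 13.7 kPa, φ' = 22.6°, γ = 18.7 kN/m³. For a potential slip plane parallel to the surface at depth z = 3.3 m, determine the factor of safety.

For an infinite slope with a slip plane parallel to the surface (no pore pressure): FS = [c' + γz cos²β tanφ'] / [γz sinβ cosβ].
γz = 18.7·3.3 = 61.71 kN/m²
Numerator = 13.7 + 61.71·cos²28.5°·tan22.6° = 13.7 + 61.71·0.7723·0.4163 = 33.539 kPa
Denominator = 61.71·sin28.5°·cos28.5° = 61.71·0.4772·0.8788 = 25.877 kPa
FS = 33.539 / 25.877 = 1.296

FS = 1.30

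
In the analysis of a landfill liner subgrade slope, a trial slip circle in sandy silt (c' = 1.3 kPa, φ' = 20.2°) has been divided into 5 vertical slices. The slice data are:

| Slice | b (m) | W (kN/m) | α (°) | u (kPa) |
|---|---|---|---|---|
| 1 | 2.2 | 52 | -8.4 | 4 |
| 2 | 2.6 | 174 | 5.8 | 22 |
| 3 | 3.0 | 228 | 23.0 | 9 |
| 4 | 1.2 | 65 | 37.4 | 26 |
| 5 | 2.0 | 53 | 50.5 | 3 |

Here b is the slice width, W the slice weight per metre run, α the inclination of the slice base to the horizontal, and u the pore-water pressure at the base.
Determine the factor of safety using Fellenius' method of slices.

Ordinary method of slices: FS = Σ[c'·Δl_i + (W_i cosα_i − u_i·Δl_i)·tanφ'] / Σ W_i sinα_i, with Δl_i = b_i / cosα_i.
Slice 1: Δl = 2.2/cos(-8.4°) = 2.224 m; N'_1 = 52·cos(-8.4°) − 4·2.224 = 42.5; c'Δl = 2.89; W sinα = -7.6
Slice 2: Δl = 2.6/cos5.8° = 2.613 m; N'_2 = 174·cos5.8° − 22·2.613 = 115.6; c'Δl = 3.40; W sinα = 17.6
Slice 3: Δl = 3.0/cos23.0° = 3.259 m; N'_3 = 228·cos23.0° − 9·3.259 = 180.5; c'Δl = 4.24; W sinα = 89.1
Slice 4: Δl = 1.2/cos37.4° = 1.511 m; N'_4 = 65·cos37.4° − 26·1.511 = 12.4; c'Δl = 1.96; W sinα = 39.5
Slice 5: Δl = 2.0/cos50.5° = 3.144 m; N'_5 = 53·cos50.5° − 3·3.144 = 24.3; c'Δl = 4.09; W sinα = 40.9
Σc'Δl = 16.6 kN/m; ΣN' = 375.3 kN/m; ΣW sinα = 179.4 kN/m
Resisting = 16.6 + 375.3·tan20.2° = 16.6 + 138.1 = 154.7 kN/m
FS = 154.7 / 179.4 = 0.862

FS = 0.86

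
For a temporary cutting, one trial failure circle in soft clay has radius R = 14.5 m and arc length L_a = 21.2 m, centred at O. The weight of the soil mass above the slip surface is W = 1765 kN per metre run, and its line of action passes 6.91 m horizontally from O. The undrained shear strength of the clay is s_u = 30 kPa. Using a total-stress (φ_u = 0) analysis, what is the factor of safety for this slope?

Taking moments about the centre O, the resisting moment is provided by the undrained shear strength acting along the arc:
M_R = s_u·L_a·R = 30·21.20·14.5 = 9222.0 kN·m/m
M_D = W·d = 1765·6.91 = 12196.1 kN·m/m
FS = M_R / M_D = 9222.0 / 12196.1 = 0.756

FS = 0.76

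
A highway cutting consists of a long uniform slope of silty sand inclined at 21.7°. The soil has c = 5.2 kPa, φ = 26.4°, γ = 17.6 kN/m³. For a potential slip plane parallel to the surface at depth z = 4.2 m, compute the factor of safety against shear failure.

FS = 1.45

For an infinite slope with a slip plane parallel to the surface (no pore pressure): FS = [c + γz cos²β tanφ] / [γz sinβ cosβ].
γz = 17.6·4.2 = 73.92 kN/m²
Numerator = 5.2 + 73.92·cos²21.7°·tan26.4° = 5.2 + 73.92·0.8633·0.4964 = 36.878 kPa
Denominator = 73.92·sin21.7°·cos21.7° = 73.92·0.3697·0.9291 = 25.395 kPa
FS = 36.878 / 25.395 = 1.452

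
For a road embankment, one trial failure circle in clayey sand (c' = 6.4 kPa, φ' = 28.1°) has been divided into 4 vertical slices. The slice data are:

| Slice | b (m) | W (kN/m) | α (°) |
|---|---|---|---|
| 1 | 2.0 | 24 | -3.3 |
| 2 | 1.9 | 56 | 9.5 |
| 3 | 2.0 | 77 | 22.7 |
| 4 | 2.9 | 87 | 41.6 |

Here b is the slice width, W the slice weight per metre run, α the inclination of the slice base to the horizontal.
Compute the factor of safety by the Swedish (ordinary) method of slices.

Ordinary method of slices: FS = Σ[c'·Δl_i + (W_i cosα_i)·tanφ'] / Σ W_i sinα_i, with Δl_i = b_i / cosα_i.
Slice 1: Δl = 2.0/cos(-3.3°) = 2.003 m; N'_1 = 24·cos(-3.3°) = 24.0; c'Δl = 12.82; W sinα = -1.4
Slice 2: Δl = 1.9/cos9.5° = 1.926 m; N'_2 = 56·cos9.5° = 55.2; c'Δl = 12.33; W sinα = 9.2
Slice 3: Δl = 2.0/cos22.7° = 2.168 m; N'_3 = 77·cos22.7° = 71.0; c'Δl = 13.87; W sinα = 29.7
Slice 4: Δl = 2.9/cos41.6° = 3.878 m; N'_4 = 87·cos41.6° = 65.1; c'Δl = 24.82; W sinα = 57.8
Σc'Δl = 63.8 kN/m; ΣN' = 215.3 kN/m; ΣW sinα = 95.3 kN/m
Resisting = 63.8 + 215.3·tan28.1° = 63.8 + 115.0 = 178.8 kN/m
FS = 178.8 / 95.3 = 1.875

FS = 1.88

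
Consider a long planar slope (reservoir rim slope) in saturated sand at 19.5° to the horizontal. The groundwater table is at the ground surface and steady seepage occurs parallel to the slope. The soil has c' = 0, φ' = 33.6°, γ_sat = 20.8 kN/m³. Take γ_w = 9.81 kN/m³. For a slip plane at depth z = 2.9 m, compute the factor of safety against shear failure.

With seepage parallel to the slope and the water table at the surface, the effective normal stress on the slip plane uses the buoyant unit weight γ' = γ_sat − γ_w while the driving shear stress uses γ_sat:
FS = [c' + γ' z cos²β tanφ'] / [γ_sat z sinβ cosβ]
(For c' = 0 this reduces to FS = (γ'/γ_sat)·tanφ'/tanβ.)
γ' = 20.8 − 9.81 = 10.99 kN/m³
Numerator = 0.0 + 10.99·2.9·cos²19.5°·tan33.6° = 0.0 + 10.99·2.9·0.8886·0.6644 = 18.816 kPa
Denominator = 20.8·2.9·sin19.5°·cos19.5° = 20.8·2.9·0.3338·0.9426 = 18.980 kPa
FS = 18.816 / 18.980 = 0.991

FS = 0.99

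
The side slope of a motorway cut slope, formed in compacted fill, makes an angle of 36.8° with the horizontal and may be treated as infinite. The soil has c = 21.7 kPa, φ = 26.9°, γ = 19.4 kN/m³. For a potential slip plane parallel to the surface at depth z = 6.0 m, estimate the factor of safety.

FS = 1.07

For an infinite slope with a slip plane parallel to the surface (no pore pressure): FS = [c + γz cos²β tanφ] / [γz sinβ cosβ].
γz = 19.4·6.0 = 116.40 kN/m²
Numerator = 21.7 + 116.40·cos²36.8°·tan26.9° = 21.7 + 116.40·0.6412·0.5073 = 59.563 kPa
Denominator = 116.40·sin36.8°·cos36.8° = 116.40·0.5990·0.8007 = 55.832 kPa
FS = 59.563 / 55.832 = 1.067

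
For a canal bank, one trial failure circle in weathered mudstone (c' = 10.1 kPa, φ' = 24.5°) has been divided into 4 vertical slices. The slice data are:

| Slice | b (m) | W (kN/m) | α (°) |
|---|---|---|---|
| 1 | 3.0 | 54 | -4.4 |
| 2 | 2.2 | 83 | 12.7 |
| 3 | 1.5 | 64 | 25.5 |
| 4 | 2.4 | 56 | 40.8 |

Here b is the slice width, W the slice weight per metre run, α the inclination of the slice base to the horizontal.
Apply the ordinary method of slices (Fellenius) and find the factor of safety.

Ordinary method of slices: FS = Σ[c'·Δl_i + (W_i cosα_i)·tanφ'] / Σ W_i sinα_i, with Δl_i = b_i / cosα_i.
Slice 1: Δl = 3.0/cos(-4.4°) = 3.009 m; N'_1 = 54·cos(-4.4°) = 53.8; c'Δl = 30.39; W sinα = -4.1
Slice 2: Δl = 2.2/cos12.7° = 2.255 m; N'_2 = 83·cos12.7° = 81.0; c'Δl = 22.78; W sinα = 18.2
Slice 3: Δl = 1.5/cos25.5° = 1.662 m; N'_3 = 64·cos25.5° = 57.8; c'Δl = 16.79; W sinα = 27.6
Slice 4: Δl = 2.4/cos40.8° = 3.170 m; N'_4 = 56·cos40.8° = 42.4; c'Δl = 32.02; W sinα = 36.6
Σc'Δl = 102.0 kN/m; ΣN' = 235.0 kN/m; ΣW sinα = 78.2 kN/m
Resisting = 102.0 + 235.0·tan24.5° = 102.0 + 107.1 = 209.1 kN/m
FS = 209.1 / 78.2 = 2.672

FS = 2.67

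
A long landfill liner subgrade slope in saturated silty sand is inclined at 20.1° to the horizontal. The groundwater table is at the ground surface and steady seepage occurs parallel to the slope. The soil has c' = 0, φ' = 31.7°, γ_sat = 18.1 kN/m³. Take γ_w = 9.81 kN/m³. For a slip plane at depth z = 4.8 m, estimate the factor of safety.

FS = 0.77

With seepage parallel to the slope and the water table at the surface, the effective normal stress on the slip plane uses the buoyant unit weight γ' = γ_sat − γ_w while the driving shear stress uses γ_sat:
FS = [c' + γ' z cos²β tanφ'] / [γ_sat z sinβ cosβ]
(For c' = 0 this reduces to FS = (γ'/γ_sat)·tanφ'/tanβ.)
γ' = 18.1 − 9.81 = 8.29 kN/m³
Numerator = 0.0 + 8.29·4.8·cos²20.1°·tan31.7° = 0.0 + 8.29·4.8·0.8819·0.6176 = 21.674 kPa
Denominator = 18.1·4.8·sin20.1°·cos20.1° = 18.1·4.8·0.3437·0.9391 = 28.039 kPa
FS = 21.674 / 28.039 = 0.773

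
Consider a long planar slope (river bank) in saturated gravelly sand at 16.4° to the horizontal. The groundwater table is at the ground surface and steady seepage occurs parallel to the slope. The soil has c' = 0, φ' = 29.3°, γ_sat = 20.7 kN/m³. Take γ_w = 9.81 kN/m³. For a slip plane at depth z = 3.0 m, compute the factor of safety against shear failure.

With seepage parallel to the slope and the water table at the surface, the effective normal stress on the slip plane uses the buoyant unit weight γ' = γ_sat − γ_w while the driving shear stress uses γ_sat:
FS = [c' + γ' z cos²β tanφ'] / [γ_sat z sinβ cosβ]
(For c' = 0 this reduces to FS = (γ'/γ_sat)·tanφ'/tanβ.)
γ' = 20.7 − 9.81 = 10.89 kN/m³
Numerator = 0.0 + 10.89·3.0·cos²16.4°·tan29.3° = 0.0 + 10.89·3.0·0.9203·0.5612 = 16.872 kPa
Denominator = 20.7·3.0·sin16.4°·cos16.4° = 20.7·3.0·0.2823·0.9593 = 16.820 kPa
FS = 16.872 / 16.820 = 1.003

FS = 1.00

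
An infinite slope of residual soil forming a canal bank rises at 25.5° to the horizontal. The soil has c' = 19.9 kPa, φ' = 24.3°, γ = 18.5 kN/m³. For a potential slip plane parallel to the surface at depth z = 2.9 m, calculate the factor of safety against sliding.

For an infinite slope with a slip plane parallel to the surface (no pore pressure): FS = [c' + γz cos²β tanφ'] / [γz sinβ cosβ].
γz = 18.5·2.9 = 53.65 kN/m²
Numerator = 19.9 + 53.65·cos²25.5°·tan24.3° = 19.9 + 53.65·0.8147·0.4515 = 39.634 kPa
Denominator = 53.65·sin25.5°·cos25.5° = 53.65·0.4305·0.9026 = 20.847 kPa
FS = 39.634 / 20.847 = 1.901

FS = 1.90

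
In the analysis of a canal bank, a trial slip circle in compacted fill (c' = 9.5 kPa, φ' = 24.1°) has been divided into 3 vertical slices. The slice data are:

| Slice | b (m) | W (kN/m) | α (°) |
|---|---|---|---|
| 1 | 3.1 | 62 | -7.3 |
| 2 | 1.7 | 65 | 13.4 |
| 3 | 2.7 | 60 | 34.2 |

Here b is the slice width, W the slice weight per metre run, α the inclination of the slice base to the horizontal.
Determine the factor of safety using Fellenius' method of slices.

FS = 3.80

Ordinary method of slices: FS = Σ[c'·Δl_i + (W_i cosα_i)·tanφ'] / Σ W_i sinα_i, with Δl_i = b_i / cosα_i.
Slice 1: Δl = 3.1/cos(-7.3°) = 3.125 m; N'_1 = 62·cos(-7.3°) = 61.5; c'Δl = 29.69; W sinα = -7.9
Slice 2: Δl = 1.7/cos13.4° = 1.748 m; N'_2 = 65·cos13.4° = 63.2; c'Δl = 16.60; W sinα = 15.1
Slice 3: Δl = 2.7/cos34.2° = 3.264 m; N'_3 = 60·cos34.2° = 49.6; c'Δl = 31.01; W sinα = 33.7
Σc'Δl = 77.3 kN/m; ΣN' = 174.4 kN/m; ΣW sinα = 40.9 kN/m
Resisting = 77.3 + 174.4·tan24.1° = 77.3 + 78.0 = 155.3 kN/m
FS = 155.3 / 40.9 = 3.796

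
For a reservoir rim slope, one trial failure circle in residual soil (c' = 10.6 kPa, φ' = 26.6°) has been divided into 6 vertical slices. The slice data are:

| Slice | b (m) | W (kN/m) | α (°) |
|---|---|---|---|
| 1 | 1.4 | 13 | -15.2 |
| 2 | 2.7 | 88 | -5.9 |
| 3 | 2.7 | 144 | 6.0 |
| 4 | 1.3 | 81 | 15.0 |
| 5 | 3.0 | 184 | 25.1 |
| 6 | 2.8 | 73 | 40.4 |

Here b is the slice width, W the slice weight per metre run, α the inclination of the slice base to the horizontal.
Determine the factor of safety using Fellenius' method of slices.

Ordinary method of slices: FS = Σ[c'·Δl_i + (W_i cosα_i)·tanφ'] / Σ W_i sinα_i, with Δl_i = b_i / cosα_i.
Slice 1: Δl = 1.4/cos(-15.2°) = 1.451 m; N'_1 = 13·cos(-15.2°) = 12.5; c'Δl = 15.38; W sinα = -3.4
Slice 2: Δl = 2.7/cos(-5.9°) = 2.714 m; N'_2 = 88·cos(-5.9°) = 87.5; c'Δl = 28.77; W sinα = -9.0
Slice 3: Δl = 2.7/cos6.0° = 2.715 m; N'_3 = 144·cos6.0° = 143.2; c'Δl = 28.78; W sinα = 15.1
Slice 4: Δl = 1.3/cos15.0° = 1.346 m; N'_4 = 81·cos15.0° = 78.2; c'Δl = 14.27; W sinα = 21.0
Slice 5: Δl = 3.0/cos25.1° = 3.313 m; N'_5 = 184·cos25.1° = 166.6; c'Δl = 35.12; W sinα = 78.1
Slice 6: Δl = 2.8/cos40.4° = 3.677 m; N'_6 = 73·cos40.4° = 55.6; c'Δl = 38.97; W sinα = 47.3
Σc'Δl = 161.3 kN/m; ΣN' = 543.7 kN/m; ΣW sinα = 148.9 kN/m
Resisting = 161.3 + 543.7·tan26.6° = 161.3 + 272.3 = 433.6 kN/m
FS = 433.6 / 148.9 = 2.911

FS = 2.91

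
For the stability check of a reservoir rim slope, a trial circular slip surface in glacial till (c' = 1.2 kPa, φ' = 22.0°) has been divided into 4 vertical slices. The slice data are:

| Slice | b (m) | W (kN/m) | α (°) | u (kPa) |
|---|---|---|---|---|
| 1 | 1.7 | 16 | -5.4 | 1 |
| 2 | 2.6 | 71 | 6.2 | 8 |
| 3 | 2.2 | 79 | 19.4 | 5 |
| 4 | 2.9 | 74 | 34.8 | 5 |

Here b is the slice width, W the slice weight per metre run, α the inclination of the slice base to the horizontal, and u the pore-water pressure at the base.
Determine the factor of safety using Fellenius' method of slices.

Ordinary method of slices: FS = Σ[c'·Δl_i + (W_i cosα_i − u_i·Δl_i)·tanφ'] / Σ W_i sinα_i, with Δl_i = b_i / cosα_i.
Slice 1: Δl = 1.7/cos(-5.4°) = 1.708 m; N'_1 = 16·cos(-5.4°) − 1·1.708 = 14.2; c'Δl = 2.05; W sinα = -1.5
Slice 2: Δl = 2.6/cos6.2° = 2.615 m; N'_2 = 71·cos6.2° − 8·2.615 = 49.7; c'Δl = 3.14; W sinα = 7.7
Slice 3: Δl = 2.2/cos19.4° = 2.332 m; N'_3 = 79·cos19.4° − 5·2.332 = 62.9; c'Δl = 2.80; W sinα = 26.2
Slice 4: Δl = 2.9/cos34.8° = 3.532 m; N'_4 = 74·cos34.8° − 5·3.532 = 43.1; c'Δl = 4.24; W sinα = 42.2
Σc'Δl = 12.2 kN/m; ΣN' = 169.8 kN/m; ΣW sinα = 74.6 kN/m
Resisting = 12.2 + 169.8·tan22.0° = 12.2 + 68.6 = 80.8 kN/m
FS = 80.8 / 74.6 = 1.083

FS = 1.08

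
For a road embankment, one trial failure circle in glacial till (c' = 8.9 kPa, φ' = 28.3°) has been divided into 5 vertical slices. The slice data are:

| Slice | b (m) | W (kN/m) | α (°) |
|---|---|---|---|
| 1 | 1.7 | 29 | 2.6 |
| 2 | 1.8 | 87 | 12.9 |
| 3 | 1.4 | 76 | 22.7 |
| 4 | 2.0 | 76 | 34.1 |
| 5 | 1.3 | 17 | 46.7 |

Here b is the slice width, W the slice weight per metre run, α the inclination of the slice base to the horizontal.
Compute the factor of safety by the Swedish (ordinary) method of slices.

FS = 2.12

Ordinary method of slices: FS = Σ[c'·Δl_i + (W_i cosα_i)·tanφ'] / Σ W_i sinα_i, with Δl_i = b_i / cosα_i.
Slice 1: Δl = 1.7/cos2.6° = 1.702 m; N'_1 = 29·cos2.6° = 29.0; c'Δl = 15.15; W sinα = 1.3
Slice 2: Δl = 1.8/cos12.9° = 1.847 m; N'_2 = 87·cos12.9° = 84.8; c'Δl = 16.43; W sinα = 19.4
Slice 3: Δl = 1.4/cos22.7° = 1.518 m; N'_3 = 76·cos22.7° = 70.1; c'Δl = 13.51; W sinα = 29.3
Slice 4: Δl = 2.0/cos34.1° = 2.415 m; N'_4 = 76·cos34.1° = 62.9; c'Δl = 21.50; W sinα = 42.6
Slice 5: Δl = 1.3/cos46.7° = 1.896 m; N'_5 = 17·cos46.7° = 11.7; c'Δl = 16.87; W sinα = 12.4
Σc'Δl = 83.5 kN/m; ΣN' = 258.5 kN/m; ΣW sinα = 105.0 kN/m
Resisting = 83.5 + 258.5·tan28.3° = 83.5 + 139.2 = 222.6 kN/m
FS = 222.6 / 105.0 = 2.119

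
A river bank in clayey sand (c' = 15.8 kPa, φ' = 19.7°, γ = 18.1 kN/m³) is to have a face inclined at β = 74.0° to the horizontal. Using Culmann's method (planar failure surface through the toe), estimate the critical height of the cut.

H_c = 7.59 m

Culmann's analysis gives the critical failure plane at α_cr = (β + φ')/2 = (74.0 + 19.7)/2 = 46.9°, and the critical height
H_c = (4c'/γ) · sinβ cosφ' / [1 − cos(β − φ')]
    = (4·15.8/18.1) · sin74.0°·cos19.7° / [1 − cos(54.3°)]
    = 3.492 · 0.9613·0.9415 / [1 − 0.5835]
    = 3.492 · 0.9050 / 0.4165
    = 7.59 m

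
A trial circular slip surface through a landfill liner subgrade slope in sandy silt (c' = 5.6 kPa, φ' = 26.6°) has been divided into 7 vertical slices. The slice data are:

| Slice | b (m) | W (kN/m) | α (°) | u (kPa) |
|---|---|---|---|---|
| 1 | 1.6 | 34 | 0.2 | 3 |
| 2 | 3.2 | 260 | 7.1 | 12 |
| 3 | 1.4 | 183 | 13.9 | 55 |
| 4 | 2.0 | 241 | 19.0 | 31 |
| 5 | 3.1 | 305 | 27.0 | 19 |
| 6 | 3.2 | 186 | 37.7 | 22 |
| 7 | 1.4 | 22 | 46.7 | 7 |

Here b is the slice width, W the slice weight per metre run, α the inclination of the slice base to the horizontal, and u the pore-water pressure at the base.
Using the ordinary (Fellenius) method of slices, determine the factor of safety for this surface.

FS = 1.15

Ordinary method of slices: FS = Σ[c'·Δl_i + (W_i cosα_i − u_i·Δl_i)·tanφ'] / Σ W_i sinα_i, with Δl_i = b_i / cosα_i.
Slice 1: Δl = 1.6/cos0.2° = 1.600 m; N'_1 = 34·cos0.2° − 3·1.600 = 29.2; c'Δl = 8.96; W sinα = 0.1
Slice 2: Δl = 3.2/cos7.1° = 3.225 m; N'_2 = 260·cos7.1° − 12·3.225 = 219.3; c'Δl = 18.06; W sinα = 32.1
Slice 3: Δl = 1.4/cos13.9° = 1.442 m; N'_3 = 183·cos13.9° − 55·1.442 = 98.3; c'Δl = 8.08; W sinα = 44.0
Slice 4: Δl = 2.0/cos19.0° = 2.115 m; N'_4 = 241·cos19.0° − 31·2.115 = 162.3; c'Δl = 11.85; W sinα = 78.5
Slice 5: Δl = 3.1/cos27.0° = 3.479 m; N'_5 = 305·cos27.0° − 19·3.479 = 205.7; c'Δl = 19.48; W sinα = 138.5
Slice 6: Δl = 3.2/cos37.7° = 4.044 m; N'_6 = 186·cos37.7° − 22·4.044 = 58.2; c'Δl = 22.65; W sinα = 113.7
Slice 7: Δl = 1.4/cos46.7° = 2.041 m; N'_7 = 22·cos46.7° − 7·2.041 = 0.8; c'Δl = 11.43; W sinα = 16.0
Σc'Δl = 100.5 kN/m; ΣN' = 773.8 kN/m; ΣW sinα = 422.9 kN/m
Resisting = 100.5 + 773.8·tan26.6° = 100.5 + 387.5 = 488.0 kN/m
FS = 488.0 / 422.9 = 1.154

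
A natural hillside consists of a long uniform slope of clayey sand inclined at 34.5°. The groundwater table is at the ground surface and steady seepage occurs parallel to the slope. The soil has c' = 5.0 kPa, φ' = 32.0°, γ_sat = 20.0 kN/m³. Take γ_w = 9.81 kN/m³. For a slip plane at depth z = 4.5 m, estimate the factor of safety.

With seepage parallel to the slope and the water table at the surface, the effective normal stress on the slip plane uses the buoyant unit weight γ' = γ_sat − γ_w while the driving shear stress uses γ_sat:
FS = [c' + γ' z cos²β tanφ'] / [γ_sat z sinβ cosβ]
γ' = 20.0 − 9.81 = 10.19 kN/m³
Numerator = 5.0 + 10.19·4.5·cos²34.5°·tan32.0° = 5.0 + 10.19·4.5·0.6792·0.6249 = 24.461 kPa
Denominator = 20.0·4.5·sin34.5°·cos34.5° = 20.0·4.5·0.5664·0.8241 = 42.011 kPa
FS = 24.461 / 42.011 = 0.582

FS = 0.58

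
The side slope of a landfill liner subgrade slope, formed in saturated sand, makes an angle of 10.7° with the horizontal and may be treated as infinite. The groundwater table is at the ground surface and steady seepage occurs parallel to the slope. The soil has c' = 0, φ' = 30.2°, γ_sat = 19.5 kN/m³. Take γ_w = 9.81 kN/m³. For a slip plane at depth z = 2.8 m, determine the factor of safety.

With seepage parallel to the slope and the water table at the surface, the effective normal stress on the slip plane uses the buoyant unit weight γ' = γ_sat − γ_w while the driving shear stress uses γ_sat:
FS = [c' + γ' z cos²β tanφ'] / [γ_sat z sinβ cosβ]
(For c' = 0 this reduces to FS = (γ'/γ_sat)·tanφ'/tanβ.)
γ' = 19.5 − 9.81 = 9.69 kN/m³
Numerator = 0.0 + 9.69·2.8·cos²10.7°·tan30.2° = 0.0 + 9.69·2.8·0.9655·0.5820 = 15.247 kPa
Denominator = 19.5·2.8·sin10.7°·cos10.7° = 19.5·2.8·0.1857·0.9826 = 9.961 kPa
FS = 15.247 / 9.961 = 1.531

FS = 1.53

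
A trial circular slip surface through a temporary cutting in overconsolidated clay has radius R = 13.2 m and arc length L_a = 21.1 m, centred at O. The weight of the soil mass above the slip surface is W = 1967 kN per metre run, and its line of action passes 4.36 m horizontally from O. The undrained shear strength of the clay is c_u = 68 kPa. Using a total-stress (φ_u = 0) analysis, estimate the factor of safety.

Taking moments about the centre O, the resisting moment is provided by the undrained shear strength acting along the arc:
M_R = c_u·L_a·R = 68·21.10·13.2 = 18939.4 kN·m/m
M_D = W·d = 1967·4.36 = 8576.1 kN·m/m
FS = M_R / M_D = 18939.4 / 8576.1 = 2.208

FS = 2.21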